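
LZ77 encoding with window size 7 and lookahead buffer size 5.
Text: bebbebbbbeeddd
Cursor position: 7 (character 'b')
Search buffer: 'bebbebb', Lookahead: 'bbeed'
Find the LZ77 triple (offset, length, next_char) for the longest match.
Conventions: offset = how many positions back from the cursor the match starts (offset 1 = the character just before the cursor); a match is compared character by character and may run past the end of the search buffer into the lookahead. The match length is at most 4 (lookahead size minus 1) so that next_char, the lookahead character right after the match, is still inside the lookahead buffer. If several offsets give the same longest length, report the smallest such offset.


Try each offset into the search buffer:
  offset=1 (pos 6, char 'b'): match length 2
  offset=2 (pos 5, char 'b'): match length 2
  offset=3 (pos 4, char 'e'): match length 0
  offset=4 (pos 3, char 'b'): match length 1
  offset=5 (pos 2, char 'b'): match length 3
  offset=6 (pos 1, char 'e'): match length 0
  offset=7 (pos 0, char 'b'): match length 1
Longest match has length 3 at offset 5.
next_char = character at position 7 + 3 = 10 -> 'e'

Best match: offset=5, length=3 (matching 'bbe' starting at position 2)
LZ77 triple: (5, 3, 'e')


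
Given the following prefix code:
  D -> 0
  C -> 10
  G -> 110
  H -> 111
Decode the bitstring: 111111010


Decoding step by step:
Bits 111 -> H
Bits 111 -> H
Bits 0 -> D
Bits 10 -> C


Decoded message: HHDC


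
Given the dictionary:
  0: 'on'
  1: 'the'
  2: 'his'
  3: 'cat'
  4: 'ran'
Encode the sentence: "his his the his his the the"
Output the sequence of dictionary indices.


Look up each word in the dictionary:
  'his' -> 2
  'his' -> 2
  'the' -> 1
  'his' -> 2
  'his' -> 2
  'the' -> 1
  'the' -> 1

Encoded: [2, 2, 1, 2, 2, 1, 1]


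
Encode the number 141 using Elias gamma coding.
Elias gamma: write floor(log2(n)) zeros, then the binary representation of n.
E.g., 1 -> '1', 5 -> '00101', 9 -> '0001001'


num_bits = floor(log2(141)) + 1 = 8
leading_zeros = num_bits - 1 = 7
binary(141) = 10001101

Elias gamma(141) = '0000000' + '10001101' = 000000010001101 (15 bits)


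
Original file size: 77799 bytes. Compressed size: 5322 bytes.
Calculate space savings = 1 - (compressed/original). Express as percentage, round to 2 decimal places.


ratio = compressed/original = 5322/77799 = 0.068407
savings = 1 - ratio = 1 - 0.068407 = 0.931593
as a percentage: 0.931593 * 100 = 93.16%

Space savings = 1 - 5322/77799 = 93.16%


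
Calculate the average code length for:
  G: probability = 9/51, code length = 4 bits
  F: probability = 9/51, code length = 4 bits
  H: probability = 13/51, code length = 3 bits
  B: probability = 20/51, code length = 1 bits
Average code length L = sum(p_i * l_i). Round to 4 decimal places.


Weighted contributions p_i * l_i:
  G: (9/51) * 4 = 36/51
  F: (9/51) * 4 = 36/51
  H: (13/51) * 3 = 39/51
  B: (20/51) * 1 = 20/51
Sum = (36 + 36 + 39 + 20)/51 = 131/51

L = 131/51 = 2.5686 bits/symbol


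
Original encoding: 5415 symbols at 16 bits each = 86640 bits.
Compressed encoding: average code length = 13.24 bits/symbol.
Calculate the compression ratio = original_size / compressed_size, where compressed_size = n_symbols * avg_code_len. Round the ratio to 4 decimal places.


original_size = n_symbols * orig_bits = 5415 * 16 = 86640 bits
compressed_size = n_symbols * avg_code_len = 5415 * 13.24 = 71694.6 bits
ratio = original_size / compressed_size = 86640 / 71694.6 = 1.2085

Compression ratio = 1.2085


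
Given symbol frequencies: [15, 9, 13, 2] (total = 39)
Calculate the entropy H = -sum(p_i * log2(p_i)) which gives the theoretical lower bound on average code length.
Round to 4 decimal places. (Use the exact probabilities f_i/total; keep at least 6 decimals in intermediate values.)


Per-symbol terms -p_i * log2(p_i) with p_i = f_i/39:
  p = 15/39 = 0.384615: log2(p) = -1.378512, -p*log2(p) = 0.530197
  p = 9/39 = 0.230769: log2(p) = -2.115477, -p*log2(p) = 0.488187
  p = 13/39 = 0.333333: log2(p) = -1.584963, -p*log2(p) = 0.528321
  p = 2/39 = 0.051282: log2(p) = -4.285402, -p*log2(p) = 0.219764
H = 0.530197 + 0.488187 + 0.528321 + 0.219764 = 1.766469

H = 1.7665 bits/symbol


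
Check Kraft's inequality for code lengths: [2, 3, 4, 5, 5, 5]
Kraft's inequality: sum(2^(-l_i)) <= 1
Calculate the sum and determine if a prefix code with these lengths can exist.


Sum = 2^(-2) + 2^(-3) + 2^(-4) + 2^(-5) + 2^(-5) + 2^(-5)
    = 0.25 + 0.125 + 0.0625 + 0.03125 + 0.03125 + 0.03125
    = 17/32 = 0.53125
Since 0.53125 <= 1, Kraft's inequality IS satisfied.
A prefix code with these lengths CAN exist.

Kraft sum = 0.53125. Satisfied.


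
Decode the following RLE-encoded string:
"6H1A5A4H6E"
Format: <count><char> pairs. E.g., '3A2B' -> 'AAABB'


Expanding each <count><char> pair:
  6H -> 'HHHHHH'
  1A -> 'A'
  5A -> 'AAAAA'
  4H -> 'HHHH'
  6E -> 'EEEEEE'

Decoded = HHHHHHAAAAAAHHHHEEEEEE


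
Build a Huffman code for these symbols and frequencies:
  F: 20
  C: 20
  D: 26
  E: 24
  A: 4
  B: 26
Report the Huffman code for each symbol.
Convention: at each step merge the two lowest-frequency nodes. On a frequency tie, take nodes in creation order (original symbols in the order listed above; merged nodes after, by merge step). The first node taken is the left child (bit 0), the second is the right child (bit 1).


Huffman tree construction:
Step 1: Merge A(4) + F(20) = 24
Step 2: Merge C(20) + E(24) = 44
Step 3: Merge (A+F)(24) + D(26) = 50
Step 4: Merge B(26) + (C+E)(44) = 70
Step 5: Merge ((A+F)+D)(50) + (B+(C+E))(70) = 120
Read each symbol's code off the tree from the root (left child = 0, right child = 1).

Codes:
  F: 001 (length 3)
  C: 110 (length 3)
  D: 01 (length 2)
  E: 111 (length 3)
  A: 000 (length 3)
  B: 10 (length 2)
Average code length: 308/120 = 2.5667 bits/symbol


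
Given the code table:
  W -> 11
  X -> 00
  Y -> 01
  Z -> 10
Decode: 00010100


Decoding:
00 -> X
01 -> Y
01 -> Y
00 -> X


Result: XYYX


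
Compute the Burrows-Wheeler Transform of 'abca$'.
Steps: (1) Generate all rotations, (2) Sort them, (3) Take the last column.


Rotations (sorted):
  0: $abca -> last char: a
  1: a$abc -> last char: c
  2: abca$ -> last char: $
  3: bca$a -> last char: a
  4: ca$ab -> last char: b


BWT = ac$ab


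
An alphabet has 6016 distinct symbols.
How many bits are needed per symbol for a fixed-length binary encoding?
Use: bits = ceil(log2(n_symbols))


log2(6016) = 12.5546
Bracket: 2^12 = 4096 < 6016 <= 2^13 = 8192
So ceil(log2(6016)) = 13

bits = ceil(log2(6016)) = ceil(12.5546) = 13 bits


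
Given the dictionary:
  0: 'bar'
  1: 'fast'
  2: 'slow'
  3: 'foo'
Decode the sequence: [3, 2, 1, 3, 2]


Look up each index in the dictionary:
  3 -> 'foo'
  2 -> 'slow'
  1 -> 'fast'
  3 -> 'foo'
  2 -> 'slow'

Decoded: "foo slow fast foo slow"


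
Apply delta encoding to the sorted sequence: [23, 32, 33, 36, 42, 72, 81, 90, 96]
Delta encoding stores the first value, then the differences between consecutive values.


First value: 23
Deltas:
  32 - 23 = 9
  33 - 32 = 1
  36 - 33 = 3
  42 - 36 = 6
  72 - 42 = 30
  81 - 72 = 9
  90 - 81 = 9
  96 - 90 = 6


Delta encoded: [23, 9, 1, 3, 6, 30, 9, 9, 6]


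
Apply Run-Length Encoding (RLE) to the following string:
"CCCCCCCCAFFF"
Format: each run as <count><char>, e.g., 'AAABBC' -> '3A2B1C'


Scanning runs left to right:
  i=0: run of 'C' x 8 -> '8C'
  i=8: run of 'A' x 1 -> '1A'
  i=9: run of 'F' x 3 -> '3F'

RLE = 8C1A3F


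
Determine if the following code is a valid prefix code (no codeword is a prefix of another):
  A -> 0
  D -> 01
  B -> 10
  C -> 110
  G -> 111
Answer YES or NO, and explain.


Checking each pair (does one codeword prefix another?):
  A='0' vs D='01': prefix -- VIOLATION

NO -- this is NOT a valid prefix code. A (0) is a prefix of D (01).


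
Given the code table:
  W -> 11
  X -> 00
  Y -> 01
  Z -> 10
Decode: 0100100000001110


Decoding:
01 -> Y
00 -> X
10 -> Z
00 -> X
00 -> X
00 -> X
11 -> W
10 -> Z


Result: YXZXXXWZ


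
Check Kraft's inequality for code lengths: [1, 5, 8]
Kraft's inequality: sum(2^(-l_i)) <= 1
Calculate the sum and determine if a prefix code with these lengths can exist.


Sum = 2^(-1) + 2^(-5) + 2^(-8)
    = 0.5 + 0.03125 + 0.00390625
    = 137/256 = 0.53515625
Since 0.53515625 <= 1, Kraft's inequality IS satisfied.
A prefix code with these lengths CAN exist.

Kraft sum = 0.53515625. Satisfied.


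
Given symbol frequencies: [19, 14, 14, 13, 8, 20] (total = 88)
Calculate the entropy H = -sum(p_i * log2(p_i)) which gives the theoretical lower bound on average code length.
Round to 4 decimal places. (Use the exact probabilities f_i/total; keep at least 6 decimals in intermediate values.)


Per-symbol terms -p_i * log2(p_i) with p_i = f_i/88:
  p = 19/88 = 0.215909: log2(p) = -2.211504, -p*log2(p) = 0.477484
  p = 14/88 = 0.159091: log2(p) = -2.652077, -p*log2(p) = 0.421921
  p = 14/88 = 0.159091: log2(p) = -2.652077, -p*log2(p) = 0.421921
  p = 13/88 = 0.147727: log2(p) = -2.758992, -p*log2(p) = 0.407578
  p = 8/88 = 0.090909: log2(p) = -3.459432, -p*log2(p) = 0.314494
  p = 20/88 = 0.227273: log2(p) = -2.137504, -p*log2(p) = 0.485796
H = 0.477484 + 0.421921 + 0.421921 + 0.407578 + 0.314494 + 0.485796 = 2.529194

H = 2.5292 bits/symbol


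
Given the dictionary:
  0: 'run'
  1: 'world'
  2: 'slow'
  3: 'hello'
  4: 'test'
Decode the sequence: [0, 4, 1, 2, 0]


Look up each index in the dictionary:
  0 -> 'run'
  4 -> 'test'
  1 -> 'world'
  2 -> 'slow'
  0 -> 'run'

Decoded: "run test world slow run"


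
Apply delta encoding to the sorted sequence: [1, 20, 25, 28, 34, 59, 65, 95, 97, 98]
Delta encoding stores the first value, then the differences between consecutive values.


First value: 1
Deltas:
  20 - 1 = 19
  25 - 20 = 5
  28 - 25 = 3
  34 - 28 = 6
  59 - 34 = 25
  65 - 59 = 6
  95 - 65 = 30
  97 - 95 = 2
  98 - 97 = 1


Delta encoded: [1, 19, 5, 3, 6, 25, 6, 30, 2, 1]


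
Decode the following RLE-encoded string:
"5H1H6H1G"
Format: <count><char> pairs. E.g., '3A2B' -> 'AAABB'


Expanding each <count><char> pair:
  5H -> 'HHHHH'
  1H -> 'H'
  6H -> 'HHHHHH'
  1G -> 'G'

Decoded = HHHHHHHHHHHHG


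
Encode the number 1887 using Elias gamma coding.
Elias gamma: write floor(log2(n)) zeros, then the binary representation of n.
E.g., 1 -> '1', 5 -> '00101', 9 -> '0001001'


num_bits = floor(log2(1887)) + 1 = 11
leading_zeros = num_bits - 1 = 10
binary(1887) = 11101011111

Elias gamma(1887) = '0000000000' + '11101011111' = 000000000011101011111 (21 bits)


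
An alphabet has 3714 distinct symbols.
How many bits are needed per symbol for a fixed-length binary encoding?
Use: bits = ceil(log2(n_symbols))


log2(3714) = 11.8588
Bracket: 2^11 = 2048 < 3714 <= 2^12 = 4096
So ceil(log2(3714)) = 12

bits = ceil(log2(3714)) = ceil(11.8588) = 12 bits


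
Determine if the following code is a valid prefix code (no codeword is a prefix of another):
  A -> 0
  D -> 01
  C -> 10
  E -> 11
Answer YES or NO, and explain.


Checking each pair (does one codeword prefix another?):
  A='0' vs D='01': prefix -- VIOLATION

NO -- this is NOT a valid prefix code. A (0) is a prefix of D (01).


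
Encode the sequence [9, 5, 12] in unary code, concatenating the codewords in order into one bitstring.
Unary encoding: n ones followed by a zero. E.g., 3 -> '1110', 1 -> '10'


Encode each number as n ones followed by a terminating 0:
  9 -> 1111111110 (10 bits)
  5 -> 111110 (6 bits)
  12 -> 1111111111110 (13 bits)
Total length = 10 + 6 + 13 = 29 bits.

Unary([9, 5, 12]) = 11111111101111101111111111110 (29 bits)


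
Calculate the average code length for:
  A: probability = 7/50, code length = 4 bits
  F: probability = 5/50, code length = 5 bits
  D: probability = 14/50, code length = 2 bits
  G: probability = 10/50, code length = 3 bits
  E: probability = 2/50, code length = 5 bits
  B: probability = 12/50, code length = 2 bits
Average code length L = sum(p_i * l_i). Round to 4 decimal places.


Weighted contributions p_i * l_i:
  A: (7/50) * 4 = 28/50
  F: (5/50) * 5 = 25/50
  D: (14/50) * 2 = 28/50
  G: (10/50) * 3 = 30/50
  E: (2/50) * 5 = 10/50
  B: (12/50) * 2 = 24/50
Sum = (28 + 25 + 28 + 30 + 10 + 24)/50 = 145/50

L = 145/50 = 2.9000 bits/symbol


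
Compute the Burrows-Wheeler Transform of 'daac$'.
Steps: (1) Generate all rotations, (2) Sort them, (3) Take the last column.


Rotations (sorted):
  0: $daac -> last char: c
  1: aac$d -> last char: d
  2: ac$da -> last char: a
  3: c$daa -> last char: a
  4: daac$ -> last char: $


BWT = cdaa$


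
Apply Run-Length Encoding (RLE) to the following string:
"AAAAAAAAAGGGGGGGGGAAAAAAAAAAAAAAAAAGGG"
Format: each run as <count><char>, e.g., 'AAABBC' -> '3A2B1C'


Scanning runs left to right:
  i=0: run of 'A' x 9 -> '9A'
  i=9: run of 'G' x 9 -> '9G'
  i=18: run of 'A' x 17 -> '17A'
  i=35: run of 'G' x 3 -> '3G'

RLE = 9A9G17A3G


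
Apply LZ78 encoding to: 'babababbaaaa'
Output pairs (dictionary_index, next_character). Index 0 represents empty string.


LZ78 encoding steps:
Dictionary: {0: ''}
Step 1: w='' (idx 0), next='b' -> output (0, 'b'), add 'b' as idx 1
Step 2: w='' (idx 0), next='a' -> output (0, 'a'), add 'a' as idx 2
Step 3: w='b' (idx 1), next='a' -> output (1, 'a'), add 'ba' as idx 3
Step 4: w='ba' (idx 3), next='b' -> output (3, 'b'), add 'bab' as idx 4
Step 5: w='ba' (idx 3), next='a' -> output (3, 'a'), add 'baa' as idx 5
Step 6: w='a' (idx 2), next='a' -> output (2, 'a'), add 'aa' as idx 6


Encoded: [(0, 'b'), (0, 'a'), (1, 'a'), (3, 'b'), (3, 'a'), (2, 'a')]


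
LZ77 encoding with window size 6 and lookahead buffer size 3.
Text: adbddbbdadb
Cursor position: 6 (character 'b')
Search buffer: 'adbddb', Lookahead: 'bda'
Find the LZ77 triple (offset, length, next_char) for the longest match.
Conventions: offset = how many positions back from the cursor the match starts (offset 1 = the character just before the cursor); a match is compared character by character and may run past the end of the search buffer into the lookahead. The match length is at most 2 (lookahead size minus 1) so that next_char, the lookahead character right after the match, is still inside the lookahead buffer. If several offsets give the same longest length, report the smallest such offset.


Try each offset into the search buffer:
  offset=1 (pos 5, char 'b'): match length 1
  offset=2 (pos 4, char 'd'): match length 0
  offset=3 (pos 3, char 'd'): match length 0
  offset=4 (pos 2, char 'b'): match length 2
  offset=5 (pos 1, char 'd'): match length 0
  offset=6 (pos 0, char 'a'): match length 0
Longest match has length 2 at offset 4.
next_char = character at position 6 + 2 = 8 -> 'a'

Best match: offset=4, length=2 (matching 'bd' starting at position 2)
LZ77 triple: (4, 2, 'a')


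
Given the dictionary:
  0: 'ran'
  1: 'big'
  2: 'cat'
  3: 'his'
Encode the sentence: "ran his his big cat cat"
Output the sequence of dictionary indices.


Look up each word in the dictionary:
  'ran' -> 0
  'his' -> 3
  'his' -> 3
  'big' -> 1
  'cat' -> 2
  'cat' -> 2

Encoded: [0, 3, 3, 1, 2, 2]


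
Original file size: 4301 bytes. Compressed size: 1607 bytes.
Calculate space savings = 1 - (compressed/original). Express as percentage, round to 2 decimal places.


ratio = compressed/original = 1607/4301 = 0.373634
savings = 1 - ratio = 1 - 0.373634 = 0.626366
as a percentage: 0.626366 * 100 = 62.64%

Space savings = 1 - 1607/4301 = 62.64%


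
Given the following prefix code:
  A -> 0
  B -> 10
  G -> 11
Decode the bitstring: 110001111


Decoding step by step:
Bits 11 -> G
Bits 0 -> A
Bits 0 -> A
Bits 0 -> A
Bits 11 -> G
Bits 11 -> G


Decoded message: GAAAGG


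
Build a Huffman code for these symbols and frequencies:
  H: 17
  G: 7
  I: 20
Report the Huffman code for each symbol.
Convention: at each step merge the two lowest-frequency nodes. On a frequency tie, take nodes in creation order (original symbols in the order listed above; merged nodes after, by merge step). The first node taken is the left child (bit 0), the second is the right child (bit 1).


Huffman tree construction:
Step 1: Merge G(7) + H(17) = 24
Step 2: Merge I(20) + (G+H)(24) = 44
Read each symbol's code off the tree from the root (left child = 0, right child = 1).

Codes:
  H: 11 (length 2)
  G: 10 (length 2)
  I: 0 (length 1)
Average code length: 68/44 = 1.5455 bits/symbol


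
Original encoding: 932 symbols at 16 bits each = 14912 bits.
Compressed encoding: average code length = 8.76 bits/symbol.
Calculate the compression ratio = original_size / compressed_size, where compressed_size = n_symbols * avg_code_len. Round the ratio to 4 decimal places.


original_size = n_symbols * orig_bits = 932 * 16 = 14912 bits
compressed_size = n_symbols * avg_code_len = 932 * 8.76 = 8164.32 bits
ratio = original_size / compressed_size = 14912 / 8164.32 = 1.8265

Compression ratio = 1.8265


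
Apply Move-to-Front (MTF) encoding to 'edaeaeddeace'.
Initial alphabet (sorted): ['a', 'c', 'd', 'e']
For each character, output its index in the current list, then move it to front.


MTF encoding:
'e': index 3 in ['a', 'c', 'd', 'e'] -> ['e', 'a', 'c', 'd']
'd': index 3 in ['e', 'a', 'c', 'd'] -> ['d', 'e', 'a', 'c']
'a': index 2 in ['d', 'e', 'a', 'c'] -> ['a', 'd', 'e', 'c']
'e': index 2 in ['a', 'd', 'e', 'c'] -> ['e', 'a', 'd', 'c']
'a': index 1 in ['e', 'a', 'd', 'c'] -> ['a', 'e', 'd', 'c']
'e': index 1 in ['a', 'e', 'd', 'c'] -> ['e', 'a', 'd', 'c']
'd': index 2 in ['e', 'a', 'd', 'c'] -> ['d', 'e', 'a', 'c']
'd': index 0 in ['d', 'e', 'a', 'c'] -> ['d', 'e', 'a', 'c']
'e': index 1 in ['d', 'e', 'a', 'c'] -> ['e', 'd', 'a', 'c']
'a': index 2 in ['e', 'd', 'a', 'c'] -> ['a', 'e', 'd', 'c']
'c': index 3 in ['a', 'e', 'd', 'c'] -> ['c', 'a', 'e', 'd']
'e': index 2 in ['c', 'a', 'e', 'd'] -> ['e', 'c', 'a', 'd']


Output: [3, 3, 2, 2, 1, 1, 2, 0, 1, 2, 3, 2]


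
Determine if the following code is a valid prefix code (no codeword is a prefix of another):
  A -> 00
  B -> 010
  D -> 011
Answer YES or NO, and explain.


Checking each pair (does one codeword prefix another?):
  A='00' vs B='010': no prefix
  A='00' vs D='011': no prefix
  B='010' vs A='00': no prefix
  B='010' vs D='011': no prefix
  D='011' vs A='00': no prefix
  D='011' vs B='010': no prefix
No violation found over all pairs.

YES -- this is a valid prefix code. No codeword is a prefix of any other codeword.


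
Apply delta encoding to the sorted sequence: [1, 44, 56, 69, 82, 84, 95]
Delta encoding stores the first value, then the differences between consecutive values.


First value: 1
Deltas:
  44 - 1 = 43
  56 - 44 = 12
  69 - 56 = 13
  82 - 69 = 13
  84 - 82 = 2
  95 - 84 = 11


Delta encoded: [1, 43, 12, 13, 13, 2, 11]


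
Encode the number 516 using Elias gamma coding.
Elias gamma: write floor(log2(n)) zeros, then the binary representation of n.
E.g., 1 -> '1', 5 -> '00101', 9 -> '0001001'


num_bits = floor(log2(516)) + 1 = 10
leading_zeros = num_bits - 1 = 9
binary(516) = 1000000100

Elias gamma(516) = '000000000' + '1000000100' = 0000000001000000100 (19 bits)


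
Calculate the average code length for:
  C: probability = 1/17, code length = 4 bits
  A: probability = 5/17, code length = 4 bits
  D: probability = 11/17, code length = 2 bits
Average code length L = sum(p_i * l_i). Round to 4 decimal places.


Weighted contributions p_i * l_i:
  C: (1/17) * 4 = 4/17
  A: (5/17) * 4 = 20/17
  D: (11/17) * 2 = 22/17
Sum = (4 + 20 + 22)/17 = 46/17

L = 46/17 = 2.7059 bits/symbol


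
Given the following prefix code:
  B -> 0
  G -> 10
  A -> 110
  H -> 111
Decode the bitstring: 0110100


Decoding step by step:
Bits 0 -> B
Bits 110 -> A
Bits 10 -> G
Bits 0 -> B


Decoded message: BAGB


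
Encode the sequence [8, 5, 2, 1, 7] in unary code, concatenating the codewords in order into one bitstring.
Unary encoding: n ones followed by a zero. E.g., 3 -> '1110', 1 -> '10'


Encode each number as n ones followed by a terminating 0:
  8 -> 111111110 (9 bits)
  5 -> 111110 (6 bits)
  2 -> 110 (3 bits)
  1 -> 10 (2 bits)
  7 -> 11111110 (8 bits)
Total length = 9 + 6 + 3 + 2 + 8 = 28 bits.

Unary([8, 5, 2, 1, 7]) = 1111111101111101101011111110 (28 bits)


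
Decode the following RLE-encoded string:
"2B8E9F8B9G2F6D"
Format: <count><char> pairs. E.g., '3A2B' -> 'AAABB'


Expanding each <count><char> pair:
  2B -> 'BB'
  8E -> 'EEEEEEEE'
  9F -> 'FFFFFFFFF'
  8B -> 'BBBBBBBB'
  9G -> 'GGGGGGGGG'
  2F -> 'FF'
  6D -> 'DDDDDD'

Decoded = BBEEEEEEEEFFFFFFFFFBBBBBBBBGGGGGGGGGFFDDDDDD


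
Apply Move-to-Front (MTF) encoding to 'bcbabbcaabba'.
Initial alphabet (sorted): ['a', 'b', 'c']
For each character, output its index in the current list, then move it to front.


MTF encoding:
'b': index 1 in ['a', 'b', 'c'] -> ['b', 'a', 'c']
'c': index 2 in ['b', 'a', 'c'] -> ['c', 'b', 'a']
'b': index 1 in ['c', 'b', 'a'] -> ['b', 'c', 'a']
'a': index 2 in ['b', 'c', 'a'] -> ['a', 'b', 'c']
'b': index 1 in ['a', 'b', 'c'] -> ['b', 'a', 'c']
'b': index 0 in ['b', 'a', 'c'] -> ['b', 'a', 'c']
'c': index 2 in ['b', 'a', 'c'] -> ['c', 'b', 'a']
'a': index 2 in ['c', 'b', 'a'] -> ['a', 'c', 'b']
'a': index 0 in ['a', 'c', 'b'] -> ['a', 'c', 'b']
'b': index 2 in ['a', 'c', 'b'] -> ['b', 'a', 'c']
'b': index 0 in ['b', 'a', 'c'] -> ['b', 'a', 'c']
'a': index 1 in ['b', 'a', 'c'] -> ['a', 'b', 'c']


Output: [1, 2, 1, 2, 1, 0, 2, 2, 0, 2, 0, 1]


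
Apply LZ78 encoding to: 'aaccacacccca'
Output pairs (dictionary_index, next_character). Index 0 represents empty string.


LZ78 encoding steps:
Dictionary: {0: ''}
Step 1: w='' (idx 0), next='a' -> output (0, 'a'), add 'a' as idx 1
Step 2: w='a' (idx 1), next='c' -> output (1, 'c'), add 'ac' as idx 2
Step 3: w='' (idx 0), next='c' -> output (0, 'c'), add 'c' as idx 3
Step 4: w='ac' (idx 2), next='a' -> output (2, 'a'), add 'aca' as idx 4
Step 5: w='c' (idx 3), next='c' -> output (3, 'c'), add 'cc' as idx 5
Step 6: w='cc' (idx 5), next='a' -> output (5, 'a'), add 'cca' as idx 6


Encoded: [(0, 'a'), (1, 'c'), (0, 'c'), (2, 'a'), (3, 'c'), (5, 'a')]


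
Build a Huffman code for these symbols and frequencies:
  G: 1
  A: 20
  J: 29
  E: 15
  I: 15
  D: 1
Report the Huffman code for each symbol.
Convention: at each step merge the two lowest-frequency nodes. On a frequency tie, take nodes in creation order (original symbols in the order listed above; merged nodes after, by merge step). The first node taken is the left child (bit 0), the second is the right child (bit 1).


Huffman tree construction:
Step 1: Merge G(1) + D(1) = 2
Step 2: Merge (G+D)(2) + E(15) = 17
Step 3: Merge I(15) + ((G+D)+E)(17) = 32
Step 4: Merge A(20) + J(29) = 49
Step 5: Merge (I+((G+D)+E))(32) + (A+J)(49) = 81
Read each symbol's code off the tree from the root (left child = 0, right child = 1).

Codes:
  G: 0100 (length 4)
  A: 10 (length 2)
  J: 11 (length 2)
  E: 011 (length 3)
  I: 00 (length 2)
  D: 0101 (length 4)
Average code length: 181/81 = 2.2346 bits/symbol


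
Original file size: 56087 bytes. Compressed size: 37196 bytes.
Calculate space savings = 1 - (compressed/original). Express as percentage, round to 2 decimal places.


ratio = compressed/original = 37196/56087 = 0.663184
savings = 1 - ratio = 1 - 0.663184 = 0.336816
as a percentage: 0.336816 * 100 = 33.68%

Space savings = 1 - 37196/56087 = 33.68%


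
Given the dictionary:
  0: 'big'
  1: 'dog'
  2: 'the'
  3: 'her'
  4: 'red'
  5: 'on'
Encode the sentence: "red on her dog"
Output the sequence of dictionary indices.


Look up each word in the dictionary:
  'red' -> 4
  'on' -> 5
  'her' -> 3
  'dog' -> 1

Encoded: [4, 5, 3, 1]


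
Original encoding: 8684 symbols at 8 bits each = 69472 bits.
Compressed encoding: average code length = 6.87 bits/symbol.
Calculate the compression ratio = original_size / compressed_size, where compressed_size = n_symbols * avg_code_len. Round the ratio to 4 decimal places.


original_size = n_symbols * orig_bits = 8684 * 8 = 69472 bits
compressed_size = n_symbols * avg_code_len = 8684 * 6.87 = 59659.08 bits
ratio = original_size / compressed_size = 69472 / 59659.08 = 1.1645

Compression ratio = 1.1645


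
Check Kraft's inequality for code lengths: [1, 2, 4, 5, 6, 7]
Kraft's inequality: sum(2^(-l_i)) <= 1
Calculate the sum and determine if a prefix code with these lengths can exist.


Sum = 2^(-1) + 2^(-2) + 2^(-4) + 2^(-5) + 2^(-6) + 2^(-7)
    = 0.5 + 0.25 + 0.0625 + 0.03125 + 0.015625 + 0.0078125
    = 111/128 = 0.8671875
Since 0.8671875 <= 1, Kraft's inequality IS satisfied.
A prefix code with these lengths CAN exist.

Kraft sum = 0.8671875. Satisfied.


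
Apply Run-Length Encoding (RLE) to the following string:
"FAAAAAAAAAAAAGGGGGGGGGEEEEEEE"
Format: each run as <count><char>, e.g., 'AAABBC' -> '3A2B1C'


Scanning runs left to right:
  i=0: run of 'F' x 1 -> '1F'
  i=1: run of 'A' x 12 -> '12A'
  i=13: run of 'G' x 9 -> '9G'
  i=22: run of 'E' x 7 -> '7E'

RLE = 1F12A9G7E


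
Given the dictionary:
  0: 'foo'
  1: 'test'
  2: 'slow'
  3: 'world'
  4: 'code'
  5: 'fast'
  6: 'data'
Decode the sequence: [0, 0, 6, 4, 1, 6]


Look up each index in the dictionary:
  0 -> 'foo'
  0 -> 'foo'
  6 -> 'data'
  4 -> 'code'
  1 -> 'test'
  6 -> 'data'

Decoded: "foo foo data code test data"


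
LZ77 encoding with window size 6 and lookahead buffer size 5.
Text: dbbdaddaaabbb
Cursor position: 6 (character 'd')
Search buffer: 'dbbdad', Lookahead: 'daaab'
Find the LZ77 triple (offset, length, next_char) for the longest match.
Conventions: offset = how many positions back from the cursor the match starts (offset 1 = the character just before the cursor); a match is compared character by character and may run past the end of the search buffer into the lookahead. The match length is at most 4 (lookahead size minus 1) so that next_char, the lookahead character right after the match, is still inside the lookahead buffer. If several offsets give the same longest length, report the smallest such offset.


Try each offset into the search buffer:
  offset=1 (pos 5, char 'd'): match length 1
  offset=2 (pos 4, char 'a'): match length 0
  offset=3 (pos 3, char 'd'): match length 2
  offset=4 (pos 2, char 'b'): match length 0
  offset=5 (pos 1, char 'b'): match length 0
  offset=6 (pos 0, char 'd'): match length 1
Longest match has length 2 at offset 3.
next_char = character at position 6 + 2 = 8 -> 'a'

Best match: offset=3, length=2 (matching 'da' starting at position 3)
LZ77 triple: (3, 2, 'a')


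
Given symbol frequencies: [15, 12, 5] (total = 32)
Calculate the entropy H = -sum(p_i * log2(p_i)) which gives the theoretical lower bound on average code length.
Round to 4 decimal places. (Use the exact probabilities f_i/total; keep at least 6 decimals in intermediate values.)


Per-symbol terms -p_i * log2(p_i) with p_i = f_i/32:
  p = 15/32 = 0.468750: log2(p) = -1.093109, -p*log2(p) = 0.512395
  p = 12/32 = 0.375000: log2(p) = -1.415037, -p*log2(p) = 0.530639
  p = 5/32 = 0.156250: log2(p) = -2.678072, -p*log2(p) = 0.418449
H = 0.512395 + 0.530639 + 0.418449 = 1.461483

H = 1.4615 bits/symbol


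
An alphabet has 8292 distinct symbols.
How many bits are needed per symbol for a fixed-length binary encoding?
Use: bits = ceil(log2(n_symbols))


log2(8292) = 13.0175
Bracket: 2^13 = 8192 < 8292 <= 2^14 = 16384
So ceil(log2(8292)) = 14

bits = ceil(log2(8292)) = ceil(13.0175) = 14 bits


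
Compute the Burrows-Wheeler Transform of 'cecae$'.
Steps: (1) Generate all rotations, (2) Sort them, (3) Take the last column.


Rotations (sorted):
  0: $cecae -> last char: e
  1: ae$cec -> last char: c
  2: cae$ce -> last char: e
  3: cecae$ -> last char: $
  4: e$ceca -> last char: a
  5: ecae$c -> last char: c


BWT = ece$ac


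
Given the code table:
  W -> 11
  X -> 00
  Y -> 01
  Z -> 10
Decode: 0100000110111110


Decoding:
01 -> Y
00 -> X
00 -> X
01 -> Y
10 -> Z
11 -> W
11 -> W
10 -> Z


Result: YXXYZWWZ


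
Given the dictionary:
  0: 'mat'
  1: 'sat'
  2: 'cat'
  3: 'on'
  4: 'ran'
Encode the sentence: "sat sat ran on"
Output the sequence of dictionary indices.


Look up each word in the dictionary:
  'sat' -> 1
  'sat' -> 1
  'ran' -> 4
  'on' -> 3

Encoded: [1, 1, 4, 3]


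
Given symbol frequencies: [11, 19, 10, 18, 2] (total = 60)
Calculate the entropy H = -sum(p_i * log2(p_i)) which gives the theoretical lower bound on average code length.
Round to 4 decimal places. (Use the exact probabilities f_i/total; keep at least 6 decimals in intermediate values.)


Per-symbol terms -p_i * log2(p_i) with p_i = f_i/60:
  p = 11/60 = 0.183333: log2(p) = -2.447459, -p*log2(p) = 0.448701
  p = 19/60 = 0.316667: log2(p) = -1.658963, -p*log2(p) = 0.525338
  p = 10/60 = 0.166667: log2(p) = -2.584963, -p*log2(p) = 0.430827
  p = 18/60 = 0.300000: log2(p) = -1.736966, -p*log2(p) = 0.521090
  p = 2/60 = 0.033333: log2(p) = -4.906891, -p*log2(p) = 0.163563
H = 0.448701 + 0.525338 + 0.430827 + 0.521090 + 0.163563 = 2.089519

H = 2.0895 bits/symbol


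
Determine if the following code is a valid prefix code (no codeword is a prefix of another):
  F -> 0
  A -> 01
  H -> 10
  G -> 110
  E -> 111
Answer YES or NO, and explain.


Checking each pair (does one codeword prefix another?):
  F='0' vs A='01': prefix -- VIOLATION

NO -- this is NOT a valid prefix code. F (0) is a prefix of A (01).


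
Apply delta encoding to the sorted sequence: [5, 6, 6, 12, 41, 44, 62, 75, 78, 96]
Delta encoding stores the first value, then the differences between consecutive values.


First value: 5
Deltas:
  6 - 5 = 1
  6 - 6 = 0
  12 - 6 = 6
  41 - 12 = 29
  44 - 41 = 3
  62 - 44 = 18
  75 - 62 = 13
  78 - 75 = 3
  96 - 78 = 18


Delta encoded: [5, 1, 0, 6, 29, 3, 18, 13, 3, 18]


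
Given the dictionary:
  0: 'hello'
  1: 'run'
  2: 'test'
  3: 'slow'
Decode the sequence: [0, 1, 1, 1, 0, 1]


Look up each index in the dictionary:
  0 -> 'hello'
  1 -> 'run'
  1 -> 'run'
  1 -> 'run'
  0 -> 'hello'
  1 -> 'run'

Decoded: "hello run run run hello run"


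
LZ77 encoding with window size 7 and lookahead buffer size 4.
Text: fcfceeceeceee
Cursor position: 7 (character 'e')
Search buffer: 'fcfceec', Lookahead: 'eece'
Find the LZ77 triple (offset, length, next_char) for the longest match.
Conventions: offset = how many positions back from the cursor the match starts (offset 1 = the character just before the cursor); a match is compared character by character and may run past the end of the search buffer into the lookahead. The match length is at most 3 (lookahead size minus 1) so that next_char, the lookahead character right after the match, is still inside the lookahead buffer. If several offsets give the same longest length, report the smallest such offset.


Try each offset into the search buffer:
  offset=1 (pos 6, char 'c'): match length 0
  offset=2 (pos 5, char 'e'): match length 1
  offset=3 (pos 4, char 'e'): match length 3
  offset=4 (pos 3, char 'c'): match length 0
  offset=5 (pos 2, char 'f'): match length 0
  offset=6 (pos 1, char 'c'): match length 0
  offset=7 (pos 0, char 'f'): match length 0
Longest match has length 3 at offset 3.
next_char = character at position 7 + 3 = 10 -> 'e'

Best match: offset=3, length=3 (matching 'eec' starting at position 4)
LZ77 triple: (3, 3, 'e')


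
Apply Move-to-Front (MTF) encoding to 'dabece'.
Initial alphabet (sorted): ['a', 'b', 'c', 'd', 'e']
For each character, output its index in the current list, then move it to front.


MTF encoding:
'd': index 3 in ['a', 'b', 'c', 'd', 'e'] -> ['d', 'a', 'b', 'c', 'e']
'a': index 1 in ['d', 'a', 'b', 'c', 'e'] -> ['a', 'd', 'b', 'c', 'e']
'b': index 2 in ['a', 'd', 'b', 'c', 'e'] -> ['b', 'a', 'd', 'c', 'e']
'e': index 4 in ['b', 'a', 'd', 'c', 'e'] -> ['e', 'b', 'a', 'd', 'c']
'c': index 4 in ['e', 'b', 'a', 'd', 'c'] -> ['c', 'e', 'b', 'a', 'd']
'e': index 1 in ['c', 'e', 'b', 'a', 'd'] -> ['e', 'c', 'b', 'a', 'd']


Output: [3, 1, 2, 4, 4, 1]


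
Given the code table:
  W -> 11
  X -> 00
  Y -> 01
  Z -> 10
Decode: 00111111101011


Decoding:
00 -> X
11 -> W
11 -> W
11 -> W
10 -> Z
10 -> Z
11 -> W


Result: XWWWZZW


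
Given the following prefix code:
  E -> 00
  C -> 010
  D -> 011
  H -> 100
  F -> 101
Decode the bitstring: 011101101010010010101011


Decoding step by step:
Bits 011 -> D
Bits 101 -> F
Bits 101 -> F
Bits 010 -> C
Bits 010 -> C
Bits 010 -> C
Bits 101 -> F
Bits 011 -> D


Decoded message: DFFCCCFD


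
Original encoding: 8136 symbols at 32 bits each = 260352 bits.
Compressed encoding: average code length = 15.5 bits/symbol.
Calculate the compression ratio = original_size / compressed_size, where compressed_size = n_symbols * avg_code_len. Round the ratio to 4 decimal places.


original_size = n_symbols * orig_bits = 8136 * 32 = 260352 bits
compressed_size = n_symbols * avg_code_len = 8136 * 15.5 = 126108.0 bits
ratio = original_size / compressed_size = 260352 / 126108.0 = 2.0645

Compression ratio = 2.0645


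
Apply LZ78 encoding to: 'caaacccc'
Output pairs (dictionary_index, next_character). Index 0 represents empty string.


LZ78 encoding steps:
Dictionary: {0: ''}
Step 1: w='' (idx 0), next='c' -> output (0, 'c'), add 'c' as idx 1
Step 2: w='' (idx 0), next='a' -> output (0, 'a'), add 'a' as idx 2
Step 3: w='a' (idx 2), next='a' -> output (2, 'a'), add 'aa' as idx 3
Step 4: w='c' (idx 1), next='c' -> output (1, 'c'), add 'cc' as idx 4
Step 5: w='cc' (idx 4), end of input -> output (4, '')


Encoded: [(0, 'c'), (0, 'a'), (2, 'a'), (1, 'c'), (4, '')]


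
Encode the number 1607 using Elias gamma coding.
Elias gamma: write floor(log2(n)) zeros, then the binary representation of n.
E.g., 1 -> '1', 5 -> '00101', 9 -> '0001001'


num_bits = floor(log2(1607)) + 1 = 11
leading_zeros = num_bits - 1 = 10
binary(1607) = 11001000111

Elias gamma(1607) = '0000000000' + '11001000111' = 000000000011001000111 (21 bits)


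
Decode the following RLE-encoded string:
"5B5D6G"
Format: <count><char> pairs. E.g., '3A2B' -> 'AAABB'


Expanding each <count><char> pair:
  5B -> 'BBBBB'
  5D -> 'DDDDD'
  6G -> 'GGGGGG'

Decoded = BBBBBDDDDDGGGGGG


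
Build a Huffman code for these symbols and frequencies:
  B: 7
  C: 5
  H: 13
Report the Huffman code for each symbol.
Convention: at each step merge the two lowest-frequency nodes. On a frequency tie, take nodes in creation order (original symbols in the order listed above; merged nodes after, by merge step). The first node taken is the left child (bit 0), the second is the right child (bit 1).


Huffman tree construction:
Step 1: Merge C(5) + B(7) = 12
Step 2: Merge (C+B)(12) + H(13) = 25
Read each symbol's code off the tree from the root (left child = 0, right child = 1).

Codes:
  B: 01 (length 2)
  C: 00 (length 2)
  H: 1 (length 1)
Average code length: 37/25 = 1.4800 bits/symbol


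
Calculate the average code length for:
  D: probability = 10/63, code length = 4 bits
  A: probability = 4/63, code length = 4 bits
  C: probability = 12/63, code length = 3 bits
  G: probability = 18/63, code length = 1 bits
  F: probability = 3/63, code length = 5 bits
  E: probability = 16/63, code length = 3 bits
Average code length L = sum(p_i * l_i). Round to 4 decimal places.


Weighted contributions p_i * l_i:
  D: (10/63) * 4 = 40/63
  A: (4/63) * 4 = 16/63
  C: (12/63) * 3 = 36/63
  G: (18/63) * 1 = 18/63
  F: (3/63) * 5 = 15/63
  E: (16/63) * 3 = 48/63
Sum = (40 + 16 + 36 + 18 + 15 + 48)/63 = 173/63

L = 173/63 = 2.7460 bits/symbol


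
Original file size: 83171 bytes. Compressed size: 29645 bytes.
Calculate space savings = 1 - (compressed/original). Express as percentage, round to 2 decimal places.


ratio = compressed/original = 29645/83171 = 0.356434
savings = 1 - ratio = 1 - 0.356434 = 0.643566
as a percentage: 0.643566 * 100 = 64.36%

Space savings = 1 - 29645/83171 = 64.36%


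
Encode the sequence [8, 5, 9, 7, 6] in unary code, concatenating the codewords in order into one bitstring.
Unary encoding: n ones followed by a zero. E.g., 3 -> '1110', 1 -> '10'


Encode each number as n ones followed by a terminating 0:
  8 -> 111111110 (9 bits)
  5 -> 111110 (6 bits)
  9 -> 1111111110 (10 bits)
  7 -> 11111110 (8 bits)
  6 -> 1111110 (7 bits)
Total length = 9 + 6 + 10 + 8 + 7 = 40 bits.

Unary([8, 5, 9, 7, 6]) = 1111111101111101111111110111111101111110 (40 bits)


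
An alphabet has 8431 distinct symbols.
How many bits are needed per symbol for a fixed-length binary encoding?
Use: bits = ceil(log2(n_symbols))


log2(8431) = 13.0415
Bracket: 2^13 = 8192 < 8431 <= 2^14 = 16384
So ceil(log2(8431)) = 14

bits = ceil(log2(8431)) = ceil(13.0415) = 14 bits


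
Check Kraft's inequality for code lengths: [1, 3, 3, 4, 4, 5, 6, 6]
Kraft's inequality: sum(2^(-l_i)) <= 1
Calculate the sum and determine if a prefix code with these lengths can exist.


Sum = 2^(-1) + 2^(-3) + 2^(-3) + 2^(-4) + 2^(-4) + 2^(-5) + 2^(-6) + 2^(-6)
    = 0.5 + 0.125 + 0.125 + 0.0625 + 0.0625 + 0.03125 + 0.015625 + 0.015625
    = 60/64 = 0.9375
Since 0.9375 <= 1, Kraft's inequality IS satisfied.
A prefix code with these lengths CAN exist.

Kraft sum = 0.9375. Satisfied.


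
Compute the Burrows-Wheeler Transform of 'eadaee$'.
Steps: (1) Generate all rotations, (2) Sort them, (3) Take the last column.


Rotations (sorted):
  0: $eadaee -> last char: e
  1: adaee$e -> last char: e
  2: aee$ead -> last char: d
  3: daee$ea -> last char: a
  4: e$eadae -> last char: e
  5: eadaee$ -> last char: $
  6: ee$eada -> last char: a


BWT = eedae$a


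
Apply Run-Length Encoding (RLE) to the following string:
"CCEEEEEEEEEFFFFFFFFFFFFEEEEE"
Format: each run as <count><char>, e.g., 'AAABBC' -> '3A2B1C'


Scanning runs left to right:
  i=0: run of 'C' x 2 -> '2C'
  i=2: run of 'E' x 9 -> '9E'
  i=11: run of 'F' x 12 -> '12F'
  i=23: run of 'E' x 5 -> '5E'

RLE = 2C9E12F5E


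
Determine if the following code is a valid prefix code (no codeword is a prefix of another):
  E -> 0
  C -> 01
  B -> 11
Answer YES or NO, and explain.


Checking each pair (does one codeword prefix another?):
  E='0' vs C='01': prefix -- VIOLATION

NO -- this is NOT a valid prefix code. E (0) is a prefix of C (01).


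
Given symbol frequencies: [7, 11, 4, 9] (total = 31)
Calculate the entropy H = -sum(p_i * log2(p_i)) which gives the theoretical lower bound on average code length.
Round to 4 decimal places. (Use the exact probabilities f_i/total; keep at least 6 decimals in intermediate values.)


Per-symbol terms -p_i * log2(p_i) with p_i = f_i/31:
  p = 7/31 = 0.225806: log2(p) = -2.146841, -p*log2(p) = 0.484771
  p = 11/31 = 0.354839: log2(p) = -1.494765, -p*log2(p) = 0.530400
  p = 4/31 = 0.129032: log2(p) = -2.954196, -p*log2(p) = 0.381187
  p = 9/31 = 0.290323: log2(p) = -1.784271, -p*log2(p) = 0.518014
H = 0.484771 + 0.530400 + 0.381187 + 0.518014 = 1.914372

H = 1.9144 bits/symbol


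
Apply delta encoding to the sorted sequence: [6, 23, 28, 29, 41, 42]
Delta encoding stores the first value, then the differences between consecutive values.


First value: 6
Deltas:
  23 - 6 = 17
  28 - 23 = 5
  29 - 28 = 1
  41 - 29 = 12
  42 - 41 = 1


Delta encoded: [6, 17, 5, 1, 12, 1]


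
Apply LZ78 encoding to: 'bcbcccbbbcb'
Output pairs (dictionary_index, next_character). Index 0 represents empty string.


LZ78 encoding steps:
Dictionary: {0: ''}
Step 1: w='' (idx 0), next='b' -> output (0, 'b'), add 'b' as idx 1
Step 2: w='' (idx 0), next='c' -> output (0, 'c'), add 'c' as idx 2
Step 3: w='b' (idx 1), next='c' -> output (1, 'c'), add 'bc' as idx 3
Step 4: w='c' (idx 2), next='c' -> output (2, 'c'), add 'cc' as idx 4
Step 5: w='b' (idx 1), next='b' -> output (1, 'b'), add 'bb' as idx 5
Step 6: w='bc' (idx 3), next='b' -> output (3, 'b'), add 'bcb' as idx 6


Encoded: [(0, 'b'), (0, 'c'), (1, 'c'), (2, 'c'), (1, 'b'), (3, 'b')]


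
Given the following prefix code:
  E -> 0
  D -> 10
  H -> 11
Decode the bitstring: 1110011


Decoding step by step:
Bits 11 -> H
Bits 10 -> D
Bits 0 -> E
Bits 11 -> H


Decoded message: HDEH


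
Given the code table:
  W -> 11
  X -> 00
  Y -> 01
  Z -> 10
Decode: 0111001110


Decoding:
01 -> Y
11 -> W
00 -> X
11 -> W
10 -> Z


Result: YWXWZ
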